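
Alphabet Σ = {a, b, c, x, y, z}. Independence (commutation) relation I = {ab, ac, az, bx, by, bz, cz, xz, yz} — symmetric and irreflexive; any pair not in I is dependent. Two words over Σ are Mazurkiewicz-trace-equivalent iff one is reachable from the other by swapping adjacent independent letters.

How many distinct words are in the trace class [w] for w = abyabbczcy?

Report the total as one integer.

400

#0=a has no predecessor
#1=b has no predecessor
#2=y depends on [0:a]
#3=a depends on [2:y]
#4=b depends on [1:b]
#5=b depends on [4:b]
#6=c depends on [2:y, 5:b]
#7=z has no predecessor
#8=c depends on [6:c]
#9=y depends on [3:a, 8:c]
sources: [0:a, 1:b, 7:z]
N(rest) = Σ N(rest − s) over sources s of rest; N(one piece) = 1:
  size 1 → [7]=1  [9]=1
  size 2 → [3,9]=1  [7,9]=2  [8,9]=1
  size 3 → [3,7,9]=3  [3,8,9]=2  [6,8,9]=1  [7,8,9]=3
  size 4 → [3,6,8,9]=3  [3,7,8,9]=8  [5,6,8,9]=1  [6,7,8,9]=4
  size 5 → [2,3,6,8,9]=3  [3,5,6,8,9]=4  [3,6,7,8,9]=15  [4,5,6,8,9]=1  [5,6,7,8,9]=5
  size 6 → [0,2,3,6,8,9]=3  [1,4,5,6,8,9]=1  [2,3,5,6,8,9]=7  [2,3,6,7,8,9]=18  [3,4,5,6,8,9]=5  [3,5,6,7,8,9]=24  [4,5,6,7,8,9]=6
  size 7 → [0,2,3,5,6,8,9]=10  [0,2,3,6,7,8,9]=21  [1,3,4,5,6,8,9]=6  [1,4,5,6,7,8,9]=7  [2,3,4,5,6,8,9]=12  [2,3,5,6,7,8,9]=49  [3,4,5,6,7,8,9]=35
  size 8 → [0,2,3,4,5,6,8,9]=22  [0,2,3,5,6,7,8,9]=80  [1,2,3,4,5,6,8,9]=18  [1,3,4,5,6,7,8,9]=48  [2,3,4,5,6,7,8,9]=96
  first=0(a) contributes 162
  first=1(b) contributes 198
  first=7(z) contributes 40
|[w]| = 400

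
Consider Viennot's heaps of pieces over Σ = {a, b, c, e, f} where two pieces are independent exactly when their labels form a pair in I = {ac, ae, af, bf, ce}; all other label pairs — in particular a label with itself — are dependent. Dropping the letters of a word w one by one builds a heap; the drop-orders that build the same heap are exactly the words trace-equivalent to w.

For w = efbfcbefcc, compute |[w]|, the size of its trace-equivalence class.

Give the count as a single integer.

piece 0:e — minimal
piece 1:f rests on {0:e}
piece 2:b rests on {0:e}
piece 3:f rests on {1:f}
piece 4:c rests on {2:b, 3:f}
piece 5:b rests on {4:c}
piece 6:e rests on {5:b}
piece 7:f rests on {6:e}
piece 8:c rests on {7:f}
piece 9:c rests on {8:c}
minimal pieces: {0:e}
ways to finish when only these pieces remain (= sum over removing one remaining piece with nothing left below it):
  1 left: {9}→1
  2 left: {8,9}→1
  3 left: {7,8,9}→1
  4 left: {6,7,8,9}→1
  5 left: {5,6,7,8,9}→1
  6 left: {4,5,6,7,8,9}→1
  7 left: {2,4,5,6,7,8,9}→1  {3,4,5,6,7,8,9}→1
  8 left: {1,3,4,5,6,7,8,9}→1  {2,3,4,5,6,7,8,9}→2
  placing 0:e first → 3 extensions

3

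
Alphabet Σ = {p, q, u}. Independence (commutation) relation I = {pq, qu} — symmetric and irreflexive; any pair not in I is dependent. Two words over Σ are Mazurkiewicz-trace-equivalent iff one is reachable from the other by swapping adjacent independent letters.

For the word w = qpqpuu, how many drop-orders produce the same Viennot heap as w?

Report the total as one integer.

piece 0:q — minimal
piece 1:p — minimal
piece 2:q rests on {0:q}
piece 3:p rests on {1:p}
piece 4:u rests on {3:p}
piece 5:u rests on {4:u}
minimal pieces: {0:q, 1:p}
ways to finish when only these pieces remain (= sum over removing one remaining piece with nothing left below it):
  1 left: {2}→1  {5}→1
  2 left: {0,2}→1  {2,5}→2  {4,5}→1
  3 left: {0,2,5}→3  {2,4,5}→3  {3,4,5}→1
  4 left: {0,2,4,5}→6  {1,3,4,5}→1  {2,3,4,5}→4
  placing 0:q first → 5 extensions
  placing 1:p first → 10 extensions
total linear extensions = 15

15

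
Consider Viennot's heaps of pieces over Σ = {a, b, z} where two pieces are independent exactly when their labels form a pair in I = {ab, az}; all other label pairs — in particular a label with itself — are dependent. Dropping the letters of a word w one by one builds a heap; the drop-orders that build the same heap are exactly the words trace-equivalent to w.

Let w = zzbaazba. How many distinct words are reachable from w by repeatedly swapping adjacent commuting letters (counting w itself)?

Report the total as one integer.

0(z) covers ∅
1(z) covers 0:z
2(b) covers 1:z
3(a) covers ∅
4(a) covers 3:a
5(z) covers 2:b
6(b) covers 5:z
7(a) covers 4:a
floor of heap: 0:z, 3:a
completions by unplaced set U, small U first (add the entries for U minus each lowest piece of U):
  |U|=1: {6}:1  {7}:1
  |U|=2: {4,7}:1  {5,6}:1  {6,7}:2
  |U|=3: {2,5,6}:1  {3,4,7}:1  {4,6,7}:3  {5,6,7}:3
  |U|=4: {1,2,5,6}:1  {2,5,6,7}:4  {3,4,6,7}:4  {4,5,6,7}:6
  |U|=5: {0,1,2,5,6}:1  {1,2,5,6,7}:5  {2,4,5,6,7}:10  {3,4,5,6,7}:10
  |U|=6: {0,1,2,5,6,7}:6  {1,2,4,5,6,7}:15  {2,3,4,5,6,7}:20
  start at 0(z): 35
  start at 3(a): 21
sum over floor = 56

56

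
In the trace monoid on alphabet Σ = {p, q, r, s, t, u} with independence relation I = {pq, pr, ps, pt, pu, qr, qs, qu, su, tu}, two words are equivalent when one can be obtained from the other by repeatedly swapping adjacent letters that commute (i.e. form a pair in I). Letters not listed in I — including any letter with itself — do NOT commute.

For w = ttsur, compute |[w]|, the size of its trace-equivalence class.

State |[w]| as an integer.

4

#0=t has no predecessor
#1=t depends on [0:t]
#2=s depends on [1:t]
#3=u has no predecessor
#4=r depends on [2:s, 3:u]
sources: [0:t, 3:u]
N(rest) = Σ N(rest − s) over sources s of rest; N(one piece) = 1:
  size 1 → [4]=1
  size 2 → [2,4]=1  [3,4]=1
  size 3 → [1,2,4]=1  [2,3,4]=2
  first=0(t) contributes 3
  first=3(u) contributes 1
|[w]| = 4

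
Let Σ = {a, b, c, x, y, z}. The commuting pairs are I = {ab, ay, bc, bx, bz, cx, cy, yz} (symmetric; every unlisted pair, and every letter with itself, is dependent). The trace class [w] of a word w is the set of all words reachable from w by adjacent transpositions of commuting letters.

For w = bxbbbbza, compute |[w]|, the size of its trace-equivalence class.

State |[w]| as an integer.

0(b) covers ∅
1(x) covers ∅
2(b) covers 0:b
3(b) covers 2:b
4(b) covers 3:b
5(b) covers 4:b
6(z) covers 1:x
7(a) covers 6:z
floor of heap: 0:b, 1:x
completions by unplaced set U, small U first (add the entries for U minus each lowest piece of U):
  |U|=1: {5}:1  {7}:1
  |U|=2: {4,5}:1  {5,7}:2  {6,7}:1
  |U|=3: {1,6,7}:1  {3,4,5}:1  {4,5,7}:3  {5,6,7}:3
  |U|=4: {1,5,6,7}:4  {2,3,4,5}:1  {3,4,5,7}:4  {4,5,6,7}:6
  |U|=5: {0,2,3,4,5}:1  {1,4,5,6,7}:10  {2,3,4,5,7}:5  {3,4,5,6,7}:10
  |U|=6: {0,2,3,4,5,7}:6  {1,3,4,5,6,7}:20  {2,3,4,5,6,7}:15
  start at 0(b): 35
  start at 1(x): 21
sum over floor = 56

56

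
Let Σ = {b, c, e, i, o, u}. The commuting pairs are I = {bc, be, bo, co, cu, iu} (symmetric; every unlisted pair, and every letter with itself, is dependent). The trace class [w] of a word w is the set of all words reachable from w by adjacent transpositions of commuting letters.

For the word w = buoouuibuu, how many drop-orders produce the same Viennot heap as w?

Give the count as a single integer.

3

piece 0:b — minimal
piece 1:u rests on {0:b}
piece 2:o rests on {1:u}
piece 3:o rests on {2:o}
piece 4:u rests on {3:o}
piece 5:u rests on {4:u}
piece 6:i rests on {3:o}
piece 7:b rests on {5:u, 6:i}
piece 8:u rests on {7:b}
piece 9:u rests on {8:u}
minimal pieces: {0:b}
ways to finish when only these pieces remain (= sum over removing one remaining piece with nothing left below it):
  1 left: {9}→1
  2 left: {8,9}→1
  3 left: {7,8,9}→1
  4 left: {5,7,8,9}→1  {6,7,8,9}→1
  5 left: {4,5,7,8,9}→1  {5,6,7,8,9}→2
  6 left: {4,5,6,7,8,9}→3
  7 left: {3,4,5,6,7,8,9}→3
  8 left: {2,3,4,5,6,7,8,9}→3
  placing 0:b first → 3 extensions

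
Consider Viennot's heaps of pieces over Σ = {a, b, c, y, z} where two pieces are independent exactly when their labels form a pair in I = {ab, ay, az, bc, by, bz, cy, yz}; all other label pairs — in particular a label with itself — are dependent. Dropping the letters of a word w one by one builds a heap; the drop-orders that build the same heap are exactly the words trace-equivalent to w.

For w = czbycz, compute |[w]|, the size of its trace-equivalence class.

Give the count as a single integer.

drop 0:c onto floor
drop 1:z onto {0:c}
drop 2:b onto floor
drop 3:y onto floor
drop 4:c onto {1:z}
drop 5:z onto {4:c}
ground layer = {0:c, 2:b, 3:y}
drop-orders for the pieces not yet dropped (sum over which currently-grounded one goes next):
  1 to go: {2} 1  {3} 1  {5} 1
  2 to go: {2,3} 2  {2,5} 2  {3,5} 2  {4,5} 1
  3 to go: {1,4,5} 1  {2,3,5} 6  {2,4,5} 3  {3,4,5} 3
  4 to go: {0,1,4,5} 1  {1,2,4,5} 4  {1,3,4,5} 4  {2,3,4,5} 12
  if 0:c drops first: 20 orders
  if 2:b drops first: 5 orders
  if 3:y drops first: 5 orders
heap linearizations: 30

30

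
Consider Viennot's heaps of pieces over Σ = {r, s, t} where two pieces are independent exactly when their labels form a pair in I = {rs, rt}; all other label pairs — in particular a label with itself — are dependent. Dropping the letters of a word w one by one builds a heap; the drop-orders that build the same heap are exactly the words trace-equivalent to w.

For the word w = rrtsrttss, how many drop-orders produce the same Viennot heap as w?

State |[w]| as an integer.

84

0(r) covers ∅
1(r) covers 0:r
2(t) covers ∅
3(s) covers 2:t
4(r) covers 1:r
5(t) covers 3:s
6(t) covers 5:t
7(s) covers 6:t
8(s) covers 7:s
floor of heap: 0:r, 2:t
completions by unplaced set U, small U first (add the entries for U minus each lowest piece of U):
  |U|=1: {4}:1  {8}:1
  |U|=2: {1,4}:1  {4,8}:2  {7,8}:1
  |U|=3: {0,1,4}:1  {1,4,8}:3  {4,7,8}:3  {6,7,8}:1
  |U|=4: {0,1,4,8}:4  {1,4,7,8}:6  {4,6,7,8}:4  {5,6,7,8}:1
  |U|=5: {0,1,4,7,8}:10  {1,4,6,7,8}:10  {3,5,6,7,8}:1  {4,5,6,7,8}:5
  |U|=6: {0,1,4,6,7,8}:20  {1,4,5,6,7,8}:15  {2,3,5,6,7,8}:1  {3,4,5,6,7,8}:6
  |U|=7: {0,1,4,5,6,7,8}:35  {1,3,4,5,6,7,8}:21  {2,3,4,5,6,7,8}:7
  start at 0(r): 28
  start at 2(t): 56
sum over floor = 84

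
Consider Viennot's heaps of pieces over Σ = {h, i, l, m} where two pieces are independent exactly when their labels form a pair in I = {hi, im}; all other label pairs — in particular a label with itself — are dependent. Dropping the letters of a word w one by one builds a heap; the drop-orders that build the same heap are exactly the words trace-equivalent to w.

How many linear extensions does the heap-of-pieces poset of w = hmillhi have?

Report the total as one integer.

piece 0:h — minimal
piece 1:m rests on {0:h}
piece 2:i — minimal
piece 3:l rests on {1:m, 2:i}
piece 4:l rests on {3:l}
piece 5:h rests on {4:l}
piece 6:i rests on {4:l}
minimal pieces: {0:h, 2:i}
ways to finish when only these pieces remain (= sum over removing one remaining piece with nothing left below it):
  1 left: {5}→1  {6}→1
  2 left: {5,6}→2
  3 left: {4,5,6}→2
  4 left: {3,4,5,6}→2
  5 left: {1,3,4,5,6}→2  {2,3,4,5,6}→2
  placing 0:h first → 4 extensions
  placing 2:i first → 2 extensions
total linear extensions = 6

6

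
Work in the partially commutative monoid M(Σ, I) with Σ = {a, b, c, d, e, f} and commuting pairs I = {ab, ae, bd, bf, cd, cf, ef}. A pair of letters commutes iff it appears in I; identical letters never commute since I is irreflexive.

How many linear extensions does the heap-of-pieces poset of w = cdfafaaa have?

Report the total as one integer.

drop 0:c onto floor
drop 1:d onto floor
drop 2:f onto {1:d}
drop 3:a onto {0:c, 2:f}
drop 4:f onto {3:a}
drop 5:a onto {4:f}
drop 6:a onto {5:a}
drop 7:a onto {6:a}
ground layer = {0:c, 1:d}
drop-orders for the pieces not yet dropped (sum over which currently-grounded one goes next):
  1 to go: {7} 1
  2 to go: {6,7} 1
  3 to go: {5,6,7} 1
  4 to go: {4,5,6,7} 1
  5 to go: {3,4,5,6,7} 1
  6 to go: {0,3,4,5,6,7} 1  {2,3,4,5,6,7} 1
  if 0:c drops first: 1 orders
  if 1:d drops first: 2 orders
heap linearizations: 3

3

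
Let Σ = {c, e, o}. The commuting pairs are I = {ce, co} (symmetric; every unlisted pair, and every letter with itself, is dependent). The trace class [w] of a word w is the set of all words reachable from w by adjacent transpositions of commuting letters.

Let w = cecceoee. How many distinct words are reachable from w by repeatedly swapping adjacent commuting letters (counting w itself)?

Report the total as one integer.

56

#0=c has no predecessor
#1=e has no predecessor
#2=c depends on [0:c]
#3=c depends on [2:c]
#4=e depends on [1:e]
#5=o depends on [4:e]
#6=e depends on [5:o]
#7=e depends on [6:e]
sources: [0:c, 1:e]
N(rest) = Σ N(rest − s) over sources s of rest; N(one piece) = 1:
  size 1 → [3]=1  [7]=1
  size 2 → [2,3]=1  [3,7]=2  [6,7]=1
  size 3 → [0,2,3]=1  [2,3,7]=3  [3,6,7]=3  [5,6,7]=1
  size 4 → [0,2,3,7]=4  [2,3,6,7]=6  [3,5,6,7]=4  [4,5,6,7]=1
  size 5 → [0,2,3,6,7]=10  [1,4,5,6,7]=1  [2,3,5,6,7]=10  [3,4,5,6,7]=5
  size 6 → [0,2,3,5,6,7]=20  [1,3,4,5,6,7]=6  [2,3,4,5,6,7]=15
  first=0(c) contributes 21
  first=1(e) contributes 35
|[w]| = 56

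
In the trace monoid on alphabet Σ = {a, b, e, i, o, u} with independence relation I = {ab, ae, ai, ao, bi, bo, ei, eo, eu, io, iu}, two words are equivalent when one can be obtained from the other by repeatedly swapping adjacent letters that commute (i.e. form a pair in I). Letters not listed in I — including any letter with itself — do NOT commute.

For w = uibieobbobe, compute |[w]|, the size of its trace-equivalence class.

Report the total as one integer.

1540

0(u) covers ∅
1(i) covers ∅
2(b) covers 0:u
3(i) covers 1:i
4(e) covers 2:b
5(o) covers 0:u
6(b) covers 4:e
7(b) covers 6:b
8(o) covers 5:o
9(b) covers 7:b
10(e) covers 9:b
floor of heap: 0:u, 1:i
completions by unplaced set U, small U first (add the entries for U minus each lowest piece of U):
  |U|=1: {3}:1  {8}:1  {10}:1
  |U|=2: {1,3}:1  {3,8}:2  {3,10}:2  {5,8}:1  {8,10}:2  {9,10}:1
  |U|=3: {1,3,8}:3  {1,3,10}:3  {3,5,8}:3  {3,8,10}:6  {3,9,10}:3  {5,8,10}:3  {7,9,10}:1  {8,9,10}:3
  |U|=4: {1,3,5,8}:6  {1,3,8,10}:12  {1,3,9,10}:6  {3,5,8,10}:12  {3,7,9,10}:4  {3,8,9,10}:12  {5,8,9,10}:6  {6,7,9,10}:1  {7,8,9,10}:4
  |U|=5: {1,3,5,8,10}:30  {1,3,7,9,10}:10  {1,3,8,9,10}:30  {3,5,8,9,10}:30  {3,6,7,9,10}:5  {3,7,8,9,10}:20  {4,6,7,9,10}:1  {5,7,8,9,10}:10  {6,7,8,9,10}:5
  |U|=6: {1,3,5,8,9,10}:90  {1,3,6,7,9,10}:15  {1,3,7,8,9,10}:60  {2,4,6,7,9,10}:1  {3,4,6,7,9,10}:6  {3,5,7,8,9,10}:60  {3,6,7,8,9,10}:30  {4,6,7,8,9,10}:6  {5,6,7,8,9,10}:15
  |U|=7: {1,3,4,6,7,9,10}:21  {1,3,5,7,8,9,10}:210  {1,3,6,7,8,9,10}:105  {2,3,4,6,7,9,10}:7  {2,4,6,7,8,9,10}:7  {3,4,6,7,8,9,10}:42  {3,5,6,7,8,9,10}:105  {4,5,6,7,8,9,10}:21
  |U|=8: {1,2,3,4,6,7,9,10}:28  {1,3,4,6,7,8,9,10}:168  {1,3,5,6,7,8,9,10}:420  {2,3,4,6,7,8,9,10}:56  {2,4,5,6,7,8,9,10}:28  {3,4,5,6,7,8,9,10}:168
  |U|=9: {0,2,4,5,6,7,8,9,10}:28  {1,2,3,4,6,7,8,9,10}:252  {1,3,4,5,6,7,8,9,10}:756  {2,3,4,5,6,7,8,9,10}:252
  start at 0(u): 1260
  start at 1(i): 280
sum over floor = 1540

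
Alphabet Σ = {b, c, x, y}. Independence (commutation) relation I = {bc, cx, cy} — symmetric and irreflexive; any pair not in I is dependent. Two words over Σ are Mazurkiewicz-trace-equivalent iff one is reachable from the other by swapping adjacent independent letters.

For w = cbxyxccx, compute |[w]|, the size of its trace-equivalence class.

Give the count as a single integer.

drop 0:c onto floor
drop 1:b onto floor
drop 2:x onto {1:b}
drop 3:y onto {2:x}
drop 4:x onto {3:y}
drop 5:c onto {0:c}
drop 6:c onto {5:c}
drop 7:x onto {4:x}
ground layer = {0:c, 1:b}
drop-orders for the pieces not yet dropped (sum over which currently-grounded one goes next):
  1 to go: {6} 1  {7} 1
  2 to go: {4,7} 1  {5,6} 1  {6,7} 2
  3 to go: {0,5,6} 1  {3,4,7} 1  {4,6,7} 3  {5,6,7} 3
  4 to go: {0,5,6,7} 4  {2,3,4,7} 1  {3,4,6,7} 4  {4,5,6,7} 6
  5 to go: {0,4,5,6,7} 10  {1,2,3,4,7} 1  {2,3,4,6,7} 5  {3,4,5,6,7} 10
  6 to go: {0,3,4,5,6,7} 20  {1,2,3,4,6,7} 6  {2,3,4,5,6,7} 15
  if 0:c drops first: 21 orders
  if 1:b drops first: 35 orders
heap linearizations: 56

56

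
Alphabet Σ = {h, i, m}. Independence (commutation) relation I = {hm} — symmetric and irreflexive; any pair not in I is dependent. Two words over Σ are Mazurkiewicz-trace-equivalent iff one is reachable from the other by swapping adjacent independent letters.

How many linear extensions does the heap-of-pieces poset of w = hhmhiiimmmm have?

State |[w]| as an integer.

4

0(h) covers ∅
1(h) covers 0:h
2(m) covers ∅
3(h) covers 1:h
4(i) covers 2:m, 3:h
5(i) covers 4:i
6(i) covers 5:i
7(m) covers 6:i
8(m) covers 7:m
9(m) covers 8:m
10(m) covers 9:m
floor of heap: 0:h, 2:m
completions by unplaced set U, small U first (add the entries for U minus each lowest piece of U):
  |U|=1: {10}:1
  |U|=2: {9,10}:1
  |U|=3: {8,9,10}:1
  |U|=4: {7,8,9,10}:1
  |U|=5: {6,7,8,9,10}:1
  |U|=6: {5,6,7,8,9,10}:1
  |U|=7: {4,5,6,7,8,9,10}:1
  |U|=8: {2,4,5,6,7,8,9,10}:1  {3,4,5,6,7,8,9,10}:1
  |U|=9: {1,3,4,5,6,7,8,9,10}:1  {2,3,4,5,6,7,8,9,10}:2
  start at 0(h): 3
  start at 2(m): 1
sum over floor = 4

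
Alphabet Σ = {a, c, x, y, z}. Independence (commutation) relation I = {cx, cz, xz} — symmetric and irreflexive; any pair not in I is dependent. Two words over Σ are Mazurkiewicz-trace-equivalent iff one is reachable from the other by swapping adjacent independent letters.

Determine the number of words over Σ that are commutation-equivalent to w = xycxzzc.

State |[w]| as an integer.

drop 0:x onto floor
drop 1:y onto {0:x}
drop 2:c onto {1:y}
drop 3:x onto {1:y}
drop 4:z onto {1:y}
drop 5:z onto {4:z}
drop 6:c onto {2:c}
ground layer = {0:x}
drop-orders for the pieces not yet dropped (sum over which currently-grounded one goes next):
  1 to go: {3} 1  {5} 1  {6} 1
  2 to go: {2,6} 1  {3,5} 2  {3,6} 2  {4,5} 1  {5,6} 2
  3 to go: {2,3,6} 3  {2,5,6} 3  {3,4,5} 3  {3,5,6} 6  {4,5,6} 3
  4 to go: {2,3,5,6} 12  {2,4,5,6} 6  {3,4,5,6} 12
  5 to go: {2,3,4,5,6} 30
  if 0:x drops first: 30 orders

30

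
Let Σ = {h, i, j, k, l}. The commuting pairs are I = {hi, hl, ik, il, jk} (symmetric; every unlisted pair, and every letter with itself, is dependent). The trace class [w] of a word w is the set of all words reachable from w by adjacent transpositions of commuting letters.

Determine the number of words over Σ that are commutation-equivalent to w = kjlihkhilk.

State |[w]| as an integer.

256

drop 0:k onto floor
drop 1:j onto floor
drop 2:l onto {0:k, 1:j}
drop 3:i onto {1:j}
drop 4:h onto {0:k, 1:j}
drop 5:k onto {2:l, 4:h}
drop 6:h onto {5:k}
drop 7:i onto {3:i}
drop 8:l onto {5:k}
drop 9:k onto {6:h, 8:l}
ground layer = {0:k, 1:j}
drop-orders for the pieces not yet dropped (sum over which currently-grounded one goes next):
  1 to go: {7} 1  {9} 1
  2 to go: {3,7} 1  {6,9} 1  {7,9} 2  {8,9} 1
  3 to go: {3,7,9} 3  {6,7,9} 3  {6,8,9} 2  {7,8,9} 3
  4 to go: {3,6,7,9} 6  {3,7,8,9} 6  {5,6,8,9} 2  {6,7,8,9} 8
  5 to go: {2,5,6,8,9} 2  {3,6,7,8,9} 20  {4,5,6,8,9} 2  {5,6,7,8,9} 10
  6 to go: {2,4,5,6,8,9} 4  {2,5,6,7,8,9} 12  {3,5,6,7,8,9} 30  {4,5,6,7,8,9} 12
  7 to go: {0,2,4,5,6,8,9} 4  {2,3,5,6,7,8,9} 42  {2,4,5,6,7,8,9} 28  {3,4,5,6,7,8,9} 42
  8 to go: {0,2,4,5,6,7,8,9} 32  {2,3,4,5,6,7,8,9} 112
  if 0:k drops first: 112 orders
  if 1:j drops first: 144 orders
heap linearizations: 256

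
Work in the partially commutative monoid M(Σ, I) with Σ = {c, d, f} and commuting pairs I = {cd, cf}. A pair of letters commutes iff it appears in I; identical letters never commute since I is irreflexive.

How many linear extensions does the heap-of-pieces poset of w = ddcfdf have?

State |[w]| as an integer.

6

drop 0:d onto floor
drop 1:d onto {0:d}
drop 2:c onto floor
drop 3:f onto {1:d}
drop 4:d onto {3:f}
drop 5:f onto {4:d}
ground layer = {0:d, 2:c}
drop-orders for the pieces not yet dropped (sum over which currently-grounded one goes next):
  1 to go: {2} 1  {5} 1
  2 to go: {2,5} 2  {4,5} 1
  3 to go: {2,4,5} 3  {3,4,5} 1
  4 to go: {1,3,4,5} 1  {2,3,4,5} 4
  if 0:d drops first: 5 orders
  if 2:c drops first: 1 orders
heap linearizations: 6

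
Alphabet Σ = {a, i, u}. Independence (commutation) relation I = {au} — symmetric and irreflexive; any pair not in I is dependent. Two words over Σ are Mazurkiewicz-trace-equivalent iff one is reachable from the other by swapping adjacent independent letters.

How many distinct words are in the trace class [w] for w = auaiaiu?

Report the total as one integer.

#0=a has no predecessor
#1=u has no predecessor
#2=a depends on [0:a]
#3=i depends on [1:u, 2:a]
#4=a depends on [3:i]
#5=i depends on [4:a]
#6=u depends on [5:i]
sources: [0:a, 1:u]
N(rest) = Σ N(rest − s) over sources s of rest; N(one piece) = 1:
  size 1 → [6]=1
  size 2 → [5,6]=1
  size 3 → [4,5,6]=1
  size 4 → [3,4,5,6]=1
  size 5 → [1,3,4,5,6]=1  [2,3,4,5,6]=1
  first=0(a) contributes 2
  first=1(u) contributes 1
|[w]| = 3

3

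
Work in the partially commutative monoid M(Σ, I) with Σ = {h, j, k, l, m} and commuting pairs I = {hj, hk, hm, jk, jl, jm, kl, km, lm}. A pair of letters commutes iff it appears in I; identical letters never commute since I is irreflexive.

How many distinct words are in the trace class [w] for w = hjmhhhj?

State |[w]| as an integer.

piece 0:h — minimal
piece 1:j — minimal
piece 2:m — minimal
piece 3:h rests on {0:h}
piece 4:h rests on {3:h}
piece 5:h rests on {4:h}
piece 6:j rests on {1:j}
minimal pieces: {0:h, 1:j, 2:m}
ways to finish when only these pieces remain (= sum over removing one remaining piece with nothing left below it):
  1 left: {2}→1  {5}→1  {6}→1
  2 left: {1,6}→1  {2,5}→2  {2,6}→2  {4,5}→1  {5,6}→2
  3 left: {1,2,6}→3  {1,5,6}→3  {2,4,5}→3  {2,5,6}→6  {3,4,5}→1  {4,5,6}→3
  4 left: {0,3,4,5}→1  {1,2,5,6}→12  {1,4,5,6}→6  {2,3,4,5}→4  {2,4,5,6}→12  {3,4,5,6}→4
  5 left: {0,2,3,4,5}→5  {0,3,4,5,6}→5  {1,2,4,5,6}→30  {1,3,4,5,6}→10  {2,3,4,5,6}→20
  placing 0:h first → 60 extensions
  placing 1:j first → 30 extensions
  placing 2:m first → 15 extensions
total linear extensions = 105

105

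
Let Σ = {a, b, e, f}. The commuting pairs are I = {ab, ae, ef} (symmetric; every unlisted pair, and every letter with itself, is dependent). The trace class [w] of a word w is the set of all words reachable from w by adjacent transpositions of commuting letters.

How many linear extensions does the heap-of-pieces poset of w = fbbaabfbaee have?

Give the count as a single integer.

40

piece 0:f — minimal
piece 1:b rests on {0:f}
piece 2:b rests on {1:b}
piece 3:a rests on {0:f}
piece 4:a rests on {3:a}
piece 5:b rests on {2:b}
piece 6:f rests on {4:a, 5:b}
piece 7:b rests on {6:f}
piece 8:a rests on {6:f}
piece 9:e rests on {7:b}
piece 10:e rests on {9:e}
minimal pieces: {0:f}
ways to finish when only these pieces remain (= sum over removing one remaining piece with nothing left below it):
  1 left: {8}→1  {10}→1
  2 left: {8,10}→2  {9,10}→1
  3 left: {7,9,10}→1  {8,9,10}→3
  4 left: {7,8,9,10}→4
  5 left: {6,7,8,9,10}→4
  6 left: {4,6,7,8,9,10}→4  {5,6,7,8,9,10}→4
  7 left: {2,5,6,7,8,9,10}→4  {3,4,6,7,8,9,10}→4  {4,5,6,7,8,9,10}→8
  8 left: {1,2,5,6,7,8,9,10}→4  {2,4,5,6,7,8,9,10}→12  {3,4,5,6,7,8,9,10}→12
  9 left: {1,2,4,5,6,7,8,9,10}→16  {2,3,4,5,6,7,8,9,10}→24
  placing 0:f first → 40 extensions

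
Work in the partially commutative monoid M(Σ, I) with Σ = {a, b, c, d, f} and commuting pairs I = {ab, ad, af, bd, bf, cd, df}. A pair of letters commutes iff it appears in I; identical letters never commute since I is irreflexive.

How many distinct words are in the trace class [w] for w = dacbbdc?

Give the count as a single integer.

21

0(d) covers ∅
1(a) covers ∅
2(c) covers 1:a
3(b) covers 2:c
4(b) covers 3:b
5(d) covers 0:d
6(c) covers 4:b
floor of heap: 0:d, 1:a
completions by unplaced set U, small U first (add the entries for U minus each lowest piece of U):
  |U|=1: {5}:1  {6}:1
  |U|=2: {0,5}:1  {4,6}:1  {5,6}:2
  |U|=3: {0,5,6}:3  {3,4,6}:1  {4,5,6}:3
  |U|=4: {0,4,5,6}:6  {2,3,4,6}:1  {3,4,5,6}:4
  |U|=5: {0,3,4,5,6}:10  {1,2,3,4,6}:1  {2,3,4,5,6}:5
  start at 0(d): 6
  start at 1(a): 15
sum over floor = 21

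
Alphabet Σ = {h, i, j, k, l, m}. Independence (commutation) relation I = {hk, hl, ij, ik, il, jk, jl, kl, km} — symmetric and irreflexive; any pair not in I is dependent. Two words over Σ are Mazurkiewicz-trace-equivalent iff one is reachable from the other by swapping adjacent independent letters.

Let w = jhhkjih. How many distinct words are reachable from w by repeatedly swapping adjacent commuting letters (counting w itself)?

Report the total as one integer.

piece 0:j — minimal
piece 1:h rests on {0:j}
piece 2:h rests on {1:h}
piece 3:k — minimal
piece 4:j rests on {2:h}
piece 5:i rests on {2:h}
piece 6:h rests on {4:j, 5:i}
minimal pieces: {0:j, 3:k}
ways to finish when only these pieces remain (= sum over removing one remaining piece with nothing left below it):
  1 left: {3}→1  {6}→1
  2 left: {3,6}→2  {4,6}→1  {5,6}→1
  3 left: {3,4,6}→3  {3,5,6}→3  {4,5,6}→2
  4 left: {2,4,5,6}→2  {3,4,5,6}→8
  5 left: {1,2,4,5,6}→2  {2,3,4,5,6}→10
  placing 0:j first → 12 extensions
  placing 3:k first → 2 extensions
total linear extensions = 14

14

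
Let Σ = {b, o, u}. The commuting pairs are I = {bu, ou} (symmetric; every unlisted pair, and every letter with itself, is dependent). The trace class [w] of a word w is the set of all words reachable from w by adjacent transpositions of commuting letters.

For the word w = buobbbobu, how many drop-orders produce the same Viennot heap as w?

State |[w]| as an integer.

36

piece 0:b — minimal
piece 1:u — minimal
piece 2:o rests on {0:b}
piece 3:b rests on {2:o}
piece 4:b rests on {3:b}
piece 5:b rests on {4:b}
piece 6:o rests on {5:b}
piece 7:b rests on {6:o}
piece 8:u rests on {1:u}
minimal pieces: {0:b, 1:u}
ways to finish when only these pieces remain (= sum over removing one remaining piece with nothing left below it):
  1 left: {7}→1  {8}→1
  2 left: {1,8}→1  {6,7}→1  {7,8}→2
  3 left: {1,7,8}→3  {5,6,7}→1  {6,7,8}→3
  4 left: {1,6,7,8}→6  {4,5,6,7}→1  {5,6,7,8}→4
  5 left: {1,5,6,7,8}→10  {3,4,5,6,7}→1  {4,5,6,7,8}→5
  6 left: {1,4,5,6,7,8}→15  {2,3,4,5,6,7}→1  {3,4,5,6,7,8}→6
  7 left: {0,2,3,4,5,6,7}→1  {1,3,4,5,6,7,8}→21  {2,3,4,5,6,7,8}→7
  placing 0:b first → 28 extensions
  placing 1:u first → 8 extensions
total linear extensions = 36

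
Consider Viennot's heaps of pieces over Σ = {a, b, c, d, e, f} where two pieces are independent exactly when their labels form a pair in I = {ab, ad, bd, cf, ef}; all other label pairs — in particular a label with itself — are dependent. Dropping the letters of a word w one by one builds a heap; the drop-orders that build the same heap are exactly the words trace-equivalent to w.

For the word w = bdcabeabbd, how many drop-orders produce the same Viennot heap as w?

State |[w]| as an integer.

0(b) covers ∅
1(d) covers ∅
2(c) covers 0:b, 1:d
3(a) covers 2:c
4(b) covers 2:c
5(e) covers 3:a, 4:b
6(a) covers 5:e
7(b) covers 5:e
8(b) covers 7:b
9(d) covers 5:e
floor of heap: 0:b, 1:d
completions by unplaced set U, small U first (add the entries for U minus each lowest piece of U):
  |U|=1: {6}:1  {8}:1  {9}:1
  |U|=2: {6,8}:2  {6,9}:2  {7,8}:1  {8,9}:2
  |U|=3: {6,7,8}:3  {6,8,9}:6  {7,8,9}:3
  |U|=4: {6,7,8,9}:12
  |U|=5: {5,6,7,8,9}:12
  |U|=6: {3,5,6,7,8,9}:12  {4,5,6,7,8,9}:12
  |U|=7: {3,4,5,6,7,8,9}:24
  |U|=8: {2,3,4,5,6,7,8,9}:24
  start at 0(b): 24
  start at 1(d): 24
sum over floor = 48

48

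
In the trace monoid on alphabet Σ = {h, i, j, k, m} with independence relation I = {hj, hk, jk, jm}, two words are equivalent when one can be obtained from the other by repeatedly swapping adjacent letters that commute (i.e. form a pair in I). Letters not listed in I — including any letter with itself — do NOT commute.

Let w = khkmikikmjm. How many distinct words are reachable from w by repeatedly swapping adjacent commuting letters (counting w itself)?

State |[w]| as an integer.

0(k) covers ∅
1(h) covers ∅
2(k) covers 0:k
3(m) covers 1:h, 2:k
4(i) covers 3:m
5(k) covers 4:i
6(i) covers 5:k
7(k) covers 6:i
8(m) covers 7:k
9(j) covers 6:i
10(m) covers 8:m
floor of heap: 0:k, 1:h
completions by unplaced set U, small U first (add the entries for U minus each lowest piece of U):
  |U|=1: {9}:1  {10}:1
  |U|=2: {8,10}:1  {9,10}:2
  |U|=3: {7,8,10}:1  {8,9,10}:3
  |U|=4: {7,8,9,10}:4
  |U|=5: {6,7,8,9,10}:4
  |U|=6: {5,6,7,8,9,10}:4
  |U|=7: {4,5,6,7,8,9,10}:4
  |U|=8: {3,4,5,6,7,8,9,10}:4
  |U|=9: {1,3,4,5,6,7,8,9,10}:4  {2,3,4,5,6,7,8,9,10}:4
  start at 0(k): 8
  start at 1(h): 4
sum over floor = 12

12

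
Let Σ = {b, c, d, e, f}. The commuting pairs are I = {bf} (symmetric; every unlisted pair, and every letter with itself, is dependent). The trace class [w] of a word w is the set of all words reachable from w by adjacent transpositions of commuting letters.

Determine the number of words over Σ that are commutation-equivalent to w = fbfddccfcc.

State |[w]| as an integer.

3

drop 0:f onto floor
drop 1:b onto floor
drop 2:f onto {0:f}
drop 3:d onto {1:b, 2:f}
drop 4:d onto {3:d}
drop 5:c onto {4:d}
drop 6:c onto {5:c}
drop 7:f onto {6:c}
drop 8:c onto {7:f}
drop 9:c onto {8:c}
ground layer = {0:f, 1:b}
drop-orders for the pieces not yet dropped (sum over which currently-grounded one goes next):
  1 to go: {9} 1
  2 to go: {8,9} 1
  3 to go: {7,8,9} 1
  4 to go: {6,7,8,9} 1
  5 to go: {5,6,7,8,9} 1
  6 to go: {4,5,6,7,8,9} 1
  7 to go: {3,4,5,6,7,8,9} 1
  8 to go: {1,3,4,5,6,7,8,9} 1  {2,3,4,5,6,7,8,9} 1
  if 0:f drops first: 2 orders
  if 1:b drops first: 1 orders
heap linearizations: 3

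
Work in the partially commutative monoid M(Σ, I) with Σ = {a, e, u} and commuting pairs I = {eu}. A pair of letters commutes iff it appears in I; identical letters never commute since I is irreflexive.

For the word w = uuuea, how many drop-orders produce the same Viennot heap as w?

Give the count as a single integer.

drop 0:u onto floor
drop 1:u onto {0:u}
drop 2:u onto {1:u}
drop 3:e onto floor
drop 4:a onto {2:u, 3:e}
ground layer = {0:u, 3:e}
drop-orders for the pieces not yet dropped (sum over which currently-grounded one goes next):
  1 to go: {4} 1
  2 to go: {2,4} 1  {3,4} 1
  3 to go: {1,2,4} 1  {2,3,4} 2
  if 0:u drops first: 3 orders
  if 3:e drops first: 1 orders
heap linearizations: 4

4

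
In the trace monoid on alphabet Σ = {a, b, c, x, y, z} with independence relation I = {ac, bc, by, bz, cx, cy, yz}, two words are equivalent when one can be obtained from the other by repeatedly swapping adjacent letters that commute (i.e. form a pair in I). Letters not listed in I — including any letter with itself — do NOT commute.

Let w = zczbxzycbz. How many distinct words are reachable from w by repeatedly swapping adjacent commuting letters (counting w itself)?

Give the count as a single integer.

80

piece 0:z — minimal
piece 1:c rests on {0:z}
piece 2:z rests on {1:c}
piece 3:b — minimal
piece 4:x rests on {2:z, 3:b}
piece 5:z rests on {4:x}
piece 6:y rests on {4:x}
piece 7:c rests on {5:z}
piece 8:b rests on {4:x}
piece 9:z rests on {7:c}
minimal pieces: {0:z, 3:b}
ways to finish when only these pieces remain (= sum over removing one remaining piece with nothing left below it):
  1 left: {6}→1  {8}→1  {9}→1
  2 left: {6,8}→2  {6,9}→2  {7,9}→1  {8,9}→2
  3 left: {5,7,9}→1  {6,7,9}→3  {6,8,9}→6  {7,8,9}→3
  4 left: {5,6,7,9}→4  {5,7,8,9}→4  {6,7,8,9}→12
  5 left: {5,6,7,8,9}→20
  6 left: {4,5,6,7,8,9}→20
  7 left: {2,4,5,6,7,8,9}→20  {3,4,5,6,7,8,9}→20
  8 left: {1,2,4,5,6,7,8,9}→20  {2,3,4,5,6,7,8,9}→40
  placing 0:z first → 60 extensions
  placing 3:b first → 20 extensions
total linear extensions = 80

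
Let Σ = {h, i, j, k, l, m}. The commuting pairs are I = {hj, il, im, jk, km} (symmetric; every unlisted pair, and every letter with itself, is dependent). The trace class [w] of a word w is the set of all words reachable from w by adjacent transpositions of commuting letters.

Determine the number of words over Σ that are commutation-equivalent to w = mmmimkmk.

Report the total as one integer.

56

drop 0:m onto floor
drop 1:m onto {0:m}
drop 2:m onto {1:m}
drop 3:i onto floor
drop 4:m onto {2:m}
drop 5:k onto {3:i}
drop 6:m onto {4:m}
drop 7:k onto {5:k}
ground layer = {0:m, 3:i}
drop-orders for the pieces not yet dropped (sum over which currently-grounded one goes next):
  1 to go: {6} 1  {7} 1
  2 to go: {4,6} 1  {5,7} 1  {6,7} 2
  3 to go: {2,4,6} 1  {3,5,7} 1  {4,6,7} 3  {5,6,7} 3
  4 to go: {1,2,4,6} 1  {2,4,6,7} 4  {3,5,6,7} 4  {4,5,6,7} 6
  5 to go: {0,1,2,4,6} 1  {1,2,4,6,7} 5  {2,4,5,6,7} 10  {3,4,5,6,7} 10
  6 to go: {0,1,2,4,6,7} 6  {1,2,4,5,6,7} 15  {2,3,4,5,6,7} 20
  if 0:m drops first: 35 orders
  if 3:i drops first: 21 orders
heap linearizations: 56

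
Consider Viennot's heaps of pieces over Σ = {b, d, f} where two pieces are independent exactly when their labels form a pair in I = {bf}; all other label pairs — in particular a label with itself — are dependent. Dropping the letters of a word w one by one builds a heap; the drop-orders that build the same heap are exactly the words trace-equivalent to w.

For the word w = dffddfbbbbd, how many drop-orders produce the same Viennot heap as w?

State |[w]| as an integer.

0(d) covers ∅
1(f) covers 0:d
2(f) covers 1:f
3(d) covers 2:f
4(d) covers 3:d
5(f) covers 4:d
6(b) covers 4:d
7(b) covers 6:b
8(b) covers 7:b
9(b) covers 8:b
10(d) covers 5:f, 9:b
floor of heap: 0:d
completions by unplaced set U, small U first (add the entries for U minus each lowest piece of U):
  |U|=1: {10}:1
  |U|=2: {5,10}:1  {9,10}:1
  |U|=3: {5,9,10}:2  {8,9,10}:1
  |U|=4: {5,8,9,10}:3  {7,8,9,10}:1
  |U|=5: {5,7,8,9,10}:4  {6,7,8,9,10}:1
  |U|=6: {5,6,7,8,9,10}:5
  |U|=7: {4,5,6,7,8,9,10}:5
  |U|=8: {3,4,5,6,7,8,9,10}:5
  |U|=9: {2,3,4,5,6,7,8,9,10}:5
  start at 0(d): 5

5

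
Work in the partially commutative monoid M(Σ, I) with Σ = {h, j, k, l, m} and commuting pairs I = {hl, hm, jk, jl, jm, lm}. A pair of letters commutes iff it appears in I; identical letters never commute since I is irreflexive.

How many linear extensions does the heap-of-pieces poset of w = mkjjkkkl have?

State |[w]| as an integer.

28

#0=m has no predecessor
#1=k depends on [0:m]
#2=j has no predecessor
#3=j depends on [2:j]
#4=k depends on [1:k]
#5=k depends on [4:k]
#6=k depends on [5:k]
#7=l depends on [6:k]
sources: [0:m, 2:j]
N(rest) = Σ N(rest − s) over sources s of rest; N(one piece) = 1:
  size 1 → [3]=1  [7]=1
  size 2 → [2,3]=1  [3,7]=2  [6,7]=1
  size 3 → [2,3,7]=3  [3,6,7]=3  [5,6,7]=1
  size 4 → [2,3,6,7]=6  [3,5,6,7]=4  [4,5,6,7]=1
  size 5 → [1,4,5,6,7]=1  [2,3,5,6,7]=10  [3,4,5,6,7]=5
  size 6 → [0,1,4,5,6,7]=1  [1,3,4,5,6,7]=6  [2,3,4,5,6,7]=15
  first=0(m) contributes 21
  first=2(j) contributes 7
|[w]| = 28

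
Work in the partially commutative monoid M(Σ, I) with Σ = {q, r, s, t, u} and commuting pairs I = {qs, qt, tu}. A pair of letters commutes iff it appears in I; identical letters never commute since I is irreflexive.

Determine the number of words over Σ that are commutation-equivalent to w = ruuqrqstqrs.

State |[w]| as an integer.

6

#0=r has no predecessor
#1=u depends on [0:r]
#2=u depends on [1:u]
#3=q depends on [2:u]
#4=r depends on [3:q]
#5=q depends on [4:r]
#6=s depends on [4:r]
#7=t depends on [6:s]
#8=q depends on [5:q]
#9=r depends on [7:t, 8:q]
#10=s depends on [9:r]
sources: [0:r]
N(rest) = Σ N(rest − s) over sources s of rest; N(one piece) = 1:
  size 1 → [10]=1
  size 2 → [9,10]=1
  size 3 → [7,9,10]=1  [8,9,10]=1
  size 4 → [5,8,9,10]=1  [6,7,9,10]=1  [7,8,9,10]=2
  size 5 → [5,7,8,9,10]=3  [6,7,8,9,10]=3
  size 6 → [5,6,7,8,9,10]=6
  size 7 → [4,5,6,7,8,9,10]=6
  size 8 → [3,4,5,6,7,8,9,10]=6
  size 9 → [2,3,4,5,6,7,8,9,10]=6
  first=0(r) contributes 6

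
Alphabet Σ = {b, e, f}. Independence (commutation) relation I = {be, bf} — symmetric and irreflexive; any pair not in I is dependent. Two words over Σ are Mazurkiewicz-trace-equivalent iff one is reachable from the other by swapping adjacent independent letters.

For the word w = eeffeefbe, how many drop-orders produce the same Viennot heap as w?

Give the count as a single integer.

#0=e has no predecessor
#1=e depends on [0:e]
#2=f depends on [1:e]
#3=f depends on [2:f]
#4=e depends on [3:f]
#5=e depends on [4:e]
#6=f depends on [5:e]
#7=b has no predecessor
#8=e depends on [6:f]
sources: [0:e, 7:b]
N(rest) = Σ N(rest − s) over sources s of rest; N(one piece) = 1:
  size 1 → [7]=1  [8]=1
  size 2 → [6,8]=1  [7,8]=2
  size 3 → [5,6,8]=1  [6,7,8]=3
  size 4 → [4,5,6,8]=1  [5,6,7,8]=4
  size 5 → [3,4,5,6,8]=1  [4,5,6,7,8]=5
  size 6 → [2,3,4,5,6,8]=1  [3,4,5,6,7,8]=6
  size 7 → [1,2,3,4,5,6,8]=1  [2,3,4,5,6,7,8]=7
  first=0(e) contributes 8
  first=7(b) contributes 1
|[w]| = 9

9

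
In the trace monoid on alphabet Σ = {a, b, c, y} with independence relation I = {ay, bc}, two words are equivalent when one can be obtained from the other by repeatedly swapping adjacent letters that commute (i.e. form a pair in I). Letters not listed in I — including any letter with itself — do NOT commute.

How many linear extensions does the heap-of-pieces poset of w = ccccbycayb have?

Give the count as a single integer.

#0=c has no predecessor
#1=c depends on [0:c]
#2=c depends on [1:c]
#3=c depends on [2:c]
#4=b has no predecessor
#5=y depends on [3:c, 4:b]
#6=c depends on [5:y]
#7=a depends on [6:c]
#8=y depends on [6:c]
#9=b depends on [7:a, 8:y]
sources: [0:c, 4:b]
N(rest) = Σ N(rest − s) over sources s of rest; N(one piece) = 1:
  size 1 → [9]=1
  size 2 → [7,9]=1  [8,9]=1
  size 3 → [7,8,9]=2
  size 4 → [6,7,8,9]=2
  size 5 → [5,6,7,8,9]=2
  size 6 → [3,5,6,7,8,9]=2  [4,5,6,7,8,9]=2
  size 7 → [2,3,5,6,7,8,9]=2  [3,4,5,6,7,8,9]=4
  size 8 → [1,2,3,5,6,7,8,9]=2  [2,3,4,5,6,7,8,9]=6
  first=0(c) contributes 8
  first=4(b) contributes 2
|[w]| = 10

10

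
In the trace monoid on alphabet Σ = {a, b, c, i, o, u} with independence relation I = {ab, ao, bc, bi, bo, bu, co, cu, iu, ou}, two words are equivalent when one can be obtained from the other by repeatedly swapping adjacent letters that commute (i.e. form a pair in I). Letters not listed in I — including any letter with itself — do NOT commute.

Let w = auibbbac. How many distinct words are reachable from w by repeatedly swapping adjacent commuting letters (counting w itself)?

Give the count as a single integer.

112

0(a) covers ∅
1(u) covers 0:a
2(i) covers 0:a
3(b) covers ∅
4(b) covers 3:b
5(b) covers 4:b
6(a) covers 1:u, 2:i
7(c) covers 6:a
floor of heap: 0:a, 3:b
completions by unplaced set U, small U first (add the entries for U minus each lowest piece of U):
  |U|=1: {5}:1  {7}:1
  |U|=2: {4,5}:1  {5,7}:2  {6,7}:1
  |U|=3: {1,6,7}:1  {2,6,7}:1  {3,4,5}:1  {4,5,7}:3  {5,6,7}:3
  |U|=4: {1,2,6,7}:2  {1,5,6,7}:4  {2,5,6,7}:4  {3,4,5,7}:4  {4,5,6,7}:6
  |U|=5: {0,1,2,6,7}:2  {1,2,5,6,7}:10  {1,4,5,6,7}:10  {2,4,5,6,7}:10  {3,4,5,6,7}:10
  |U|=6: {0,1,2,5,6,7}:12  {1,2,4,5,6,7}:30  {1,3,4,5,6,7}:20  {2,3,4,5,6,7}:20
  start at 0(a): 70
  start at 3(b): 42
sum over floor = 112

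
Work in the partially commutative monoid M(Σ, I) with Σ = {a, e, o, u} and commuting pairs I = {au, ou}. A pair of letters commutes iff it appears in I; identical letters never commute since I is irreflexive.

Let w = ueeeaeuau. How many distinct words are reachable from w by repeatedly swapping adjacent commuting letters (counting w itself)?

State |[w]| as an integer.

3

piece 0:u — minimal
piece 1:e rests on {0:u}
piece 2:e rests on {1:e}
piece 3:e rests on {2:e}
piece 4:a rests on {3:e}
piece 5:e rests on {4:a}
piece 6:u rests on {5:e}
piece 7:a rests on {5:e}
piece 8:u rests on {6:u}
minimal pieces: {0:u}
ways to finish when only these pieces remain (= sum over removing one remaining piece with nothing left below it):
  1 left: {7}→1  {8}→1
  2 left: {6,8}→1  {7,8}→2
  3 left: {6,7,8}→3
  4 left: {5,6,7,8}→3
  5 left: {4,5,6,7,8}→3
  6 left: {3,4,5,6,7,8}→3
  7 left: {2,3,4,5,6,7,8}→3
  placing 0:u first → 3 extensions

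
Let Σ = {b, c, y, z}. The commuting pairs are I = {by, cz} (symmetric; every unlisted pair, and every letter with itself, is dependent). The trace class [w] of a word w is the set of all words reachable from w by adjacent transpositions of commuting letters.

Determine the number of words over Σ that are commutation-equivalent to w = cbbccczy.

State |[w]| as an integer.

4

drop 0:c onto floor
drop 1:b onto {0:c}
drop 2:b onto {1:b}
drop 3:c onto {2:b}
drop 4:c onto {3:c}
drop 5:c onto {4:c}
drop 6:z onto {2:b}
drop 7:y onto {5:c, 6:z}
ground layer = {0:c}
drop-orders for the pieces not yet dropped (sum over which currently-grounded one goes next):
  1 to go: {7} 1
  2 to go: {5,7} 1  {6,7} 1
  3 to go: {4,5,7} 1  {5,6,7} 2
  4 to go: {3,4,5,7} 1  {4,5,6,7} 3
  5 to go: {3,4,5,6,7} 4
  6 to go: {2,3,4,5,6,7} 4
  if 0:c drops first: 4 orders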